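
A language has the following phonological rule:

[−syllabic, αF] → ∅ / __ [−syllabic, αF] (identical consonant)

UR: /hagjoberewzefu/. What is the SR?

hagjoberewzefu

No segment of /hagjoberewzefu/ meets the structural description of the rule, so the form surfaces unchanged.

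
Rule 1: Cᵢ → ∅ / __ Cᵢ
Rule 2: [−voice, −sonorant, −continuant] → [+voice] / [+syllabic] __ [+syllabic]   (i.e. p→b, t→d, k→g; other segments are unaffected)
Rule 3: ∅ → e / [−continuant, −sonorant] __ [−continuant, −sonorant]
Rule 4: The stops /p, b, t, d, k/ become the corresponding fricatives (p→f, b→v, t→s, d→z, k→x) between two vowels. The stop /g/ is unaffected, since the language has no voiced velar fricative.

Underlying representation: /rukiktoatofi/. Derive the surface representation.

Rule 1 (degemination): no segment meets the environment; /rukiktoatofi/ is unchanged.
Rule 2 (intervocalic voicing): /k/ is a voiceless stop between vowels /u/ and /i/, so it voices to [g]. /t/ is a voiceless stop between vowels /a/ and /o/, so it voices to [d]. /rukiktoatofi/ → rugiktoadofi.
Rule 3 (stop-cluster e-epenthesis): /k/ and /t/ form a stop–stop cluster, so [e] is inserted between them. /rugiktoadofi/ → rugiketoadofi.
Rule 4 (intervocalic spirantization): /k/ is a stop between vowels /i/ and /e/, so it spirantizes to the fricative [x]. /t/ is a stop between vowels /e/ and /o/, so it spirantizes to the fricative [s]. /d/ is a stop between vowels /a/ and /o/, so it spirantizes to the fricative [z]. /rugiketoadofi/ → rugixesoazofi.

rugixesoazofi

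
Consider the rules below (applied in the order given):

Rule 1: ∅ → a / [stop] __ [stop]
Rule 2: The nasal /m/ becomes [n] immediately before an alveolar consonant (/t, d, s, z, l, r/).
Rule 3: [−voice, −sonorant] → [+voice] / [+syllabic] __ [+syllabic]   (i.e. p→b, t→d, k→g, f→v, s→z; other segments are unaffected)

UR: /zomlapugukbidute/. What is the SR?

zonlabugugabidude

Rule 1 (stop-cluster a-epenthesis): /k/ and /b/ form a stop–stop cluster, so [a] is inserted between them. /zomlapugukbidute/ → zomlapugukabidute.
Rule 2 (nasal place assimilation): /m/ precedes the alveolar consonant /l/, so it assimilates in place to [n]. /zomlapugukabidute/ → zonlapugukabidute.
Rule 3 (intervocalic voicing): /p/ is a voiceless obstruent between vowels /a/ and /u/, so it voices to [b]. /k/ is a voiceless obstruent between vowels /u/ and /a/, so it voices to [g]. /t/ is a voiceless obstruent between vowels /u/ and /e/, so it voices to [d]. /zonlapugukabidute/ → zonlabugugabidude.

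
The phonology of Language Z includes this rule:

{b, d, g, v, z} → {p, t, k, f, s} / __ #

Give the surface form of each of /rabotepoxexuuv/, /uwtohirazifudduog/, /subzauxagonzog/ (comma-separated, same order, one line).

/rabotepoxexuuv/: /v/ is a voiced obstruent in word-final position, so it devoices to [f]. → [rabotepoxexuuf].
/uwtohirazifudduog/: /g/ is a voiced obstruent in word-final position, so it devoices to [k]. → [uwtohirazifudduok].
/subzauxagonzog/: /g/ is a voiced obstruent in word-final position, so it devoices to [k]. → [subzauxagonzok].

rabotepoxexuuf, uwtohirazifudduok, subzauxagonzok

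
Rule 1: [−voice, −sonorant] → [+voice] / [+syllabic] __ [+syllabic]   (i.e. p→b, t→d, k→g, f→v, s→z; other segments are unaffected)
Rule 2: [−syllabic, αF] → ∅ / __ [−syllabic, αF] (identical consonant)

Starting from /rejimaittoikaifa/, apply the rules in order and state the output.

rejimaitoigaiva

Rule 1 (intervocalic voicing): /k/ is a voiceless obstruent between vowels /i/ and /a/, so it voices to [g]. /f/ is a voiceless obstruent between vowels /i/ and /a/, so it voices to [v]. /rejimaittoikaifa/ → rejimaittoigaiva.
Rule 2 (degemination): /tt/ is a geminate; the first /t/ deletes. /rejimaittoigaiva/ → rejimaitoigaiva.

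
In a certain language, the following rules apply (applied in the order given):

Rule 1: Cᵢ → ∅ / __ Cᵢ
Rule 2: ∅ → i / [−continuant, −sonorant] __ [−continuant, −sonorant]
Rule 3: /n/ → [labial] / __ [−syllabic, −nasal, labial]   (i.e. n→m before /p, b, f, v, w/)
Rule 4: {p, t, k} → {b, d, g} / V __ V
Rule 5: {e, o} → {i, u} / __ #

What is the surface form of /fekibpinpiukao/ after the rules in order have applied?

fegibibimpiugau

Rule 1 (degemination): no segment meets the environment; /fekibpinpiukao/ is unchanged.
Rule 2 (stop-cluster i-epenthesis): /b/ and /p/ form a stop–stop cluster, so [i] is inserted between them. /fekibpinpiukao/ → fekibipinpiukao.
Rule 3 (nasal place assimilation): /n/ precedes the labial consonant /p/, so it assimilates in place to [m]. /fekibipinpiukao/ → fekibipimpiukao.
Rule 4 (intervocalic voicing): /k/ is a voiceless stop between vowels /e/ and /i/, so it voices to [g]. /p/ is a voiceless stop between vowels /i/ and /i/, so it voices to [b]. /k/ is a voiceless stop between vowels /u/ and /a/, so it voices to [g]. /fekibipimpiukao/ → fegibibimpiugao.
Rule 5 (final vowel raising): /o/ is a mid vowel in word-final position, so it raises to [u]. /fegibibimpiugao/ → fegibibimpiugau.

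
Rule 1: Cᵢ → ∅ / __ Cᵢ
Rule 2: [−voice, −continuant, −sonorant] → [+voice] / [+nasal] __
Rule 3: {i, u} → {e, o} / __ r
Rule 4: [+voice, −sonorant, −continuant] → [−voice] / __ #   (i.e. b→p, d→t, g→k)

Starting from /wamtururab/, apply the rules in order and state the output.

Rule 1 (degemination): no segment meets the environment; /wamtururab/ is unchanged.
Rule 2 (post-nasal voicing): /t/ is a voiceless stop immediately after the nasal /m/, so it voices to [d]. /wamtururab/ → wamdururab.
Rule 3 (pre-rhotic lowering): /u/ is a high vowel immediately before /r/, so it lowers to [o]. /u/ is a high vowel immediately before /r/, so it lowers to [o]. /wamdururab/ → wamdororab.
Rule 4 (final devoicing): /b/ is a voiced stop in word-final position, so it devoices to [p]. /wamdororab/ → wamdororap.

wamdororap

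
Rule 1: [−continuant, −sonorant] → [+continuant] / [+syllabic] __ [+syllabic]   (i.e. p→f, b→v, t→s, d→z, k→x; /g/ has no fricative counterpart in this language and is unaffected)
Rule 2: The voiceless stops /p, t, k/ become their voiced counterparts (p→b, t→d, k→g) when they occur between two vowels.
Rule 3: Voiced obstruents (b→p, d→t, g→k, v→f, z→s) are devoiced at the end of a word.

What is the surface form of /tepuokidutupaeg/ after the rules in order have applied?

Rule 1 (intervocalic spirantization): /p/ is a stop between vowels /e/ and /u/, so it spirantizes to the fricative [f]. /k/ is a stop between vowels /o/ and /i/, so it spirantizes to the fricative [x]. /d/ is a stop between vowels /i/ and /u/, so it spirantizes to the fricative [z]. /t/ is a stop between vowels /u/ and /u/, so it spirantizes to the fricative [s]. /p/ is a stop between vowels /u/ and /a/, so it spirantizes to the fricative [f]. /tepuokidutupaeg/ → tefuoxizusufaeg.
Rule 2 (intervocalic voicing): no segment meets the environment; /tefuoxizusufaeg/ is unchanged.
Rule 3 (final devoicing): /g/ is a voiced obstruent in word-final position, so it devoices to [k]. /tefuoxizusufaeg/ → tefuoxizusufaek.

tefuoxizusufaek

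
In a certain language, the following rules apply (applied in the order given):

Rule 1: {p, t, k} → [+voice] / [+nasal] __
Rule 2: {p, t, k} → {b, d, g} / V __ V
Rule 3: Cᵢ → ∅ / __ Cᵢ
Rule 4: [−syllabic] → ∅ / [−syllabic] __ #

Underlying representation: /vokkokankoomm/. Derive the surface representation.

Rule 1 (post-nasal voicing): /k/ is a voiceless stop immediately after the nasal /n/, so it voices to [g]. /vokkokankoomm/ → vokkokangoomm.
Rule 2 (intervocalic voicing): /k/ is a voiceless stop between vowels /o/ and /a/, so it voices to [g]. /vokkokangoomm/ → vokkogangoomm.
Rule 3 (degemination): /kk/ is a geminate; the first /k/ deletes. /mm/ is a geminate; the first /m/ deletes. /vokkogangoomm/ → vokogangoom.
Rule 4 (final cluster simplification): no segment meets the environment; /vokogangoom/ is unchanged.

vokogangoom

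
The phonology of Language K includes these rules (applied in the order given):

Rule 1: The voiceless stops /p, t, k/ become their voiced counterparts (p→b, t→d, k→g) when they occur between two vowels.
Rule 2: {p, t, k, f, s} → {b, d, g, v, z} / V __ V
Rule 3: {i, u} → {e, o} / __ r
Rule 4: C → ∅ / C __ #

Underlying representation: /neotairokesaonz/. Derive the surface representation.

Rule 1 (intervocalic voicing): /t/ is a voiceless stop between vowels /o/ and /a/, so it voices to [d]. /k/ is a voiceless stop between vowels /o/ and /e/, so it voices to [g]. /neotairokesaonz/ → neodairogesaonz.
Rule 2 (intervocalic voicing): /s/ is a voiceless obstruent between vowels /e/ and /a/, so it voices to [z]. /neodairogesaonz/ → neodairogezaonz.
Rule 3 (pre-rhotic lowering): /i/ is a high vowel immediately before /r/, so it lowers to [e]. /neodairogezaonz/ → neodaerogezaonz.
Rule 4 (final cluster simplification): /z/ is the second consonant of a word-final cluster /nz/, so it deletes. /neodaerogezaonz/ → neodaerogezaon.

neodaerogezaon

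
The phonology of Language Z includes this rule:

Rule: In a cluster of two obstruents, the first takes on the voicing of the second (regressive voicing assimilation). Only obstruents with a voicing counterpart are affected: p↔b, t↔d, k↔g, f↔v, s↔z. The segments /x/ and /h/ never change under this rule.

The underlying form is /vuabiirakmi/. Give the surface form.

vuabiirakmi

No segment of /vuabiirakmi/ meets the structural description of the rule, so the form surfaces unchanged.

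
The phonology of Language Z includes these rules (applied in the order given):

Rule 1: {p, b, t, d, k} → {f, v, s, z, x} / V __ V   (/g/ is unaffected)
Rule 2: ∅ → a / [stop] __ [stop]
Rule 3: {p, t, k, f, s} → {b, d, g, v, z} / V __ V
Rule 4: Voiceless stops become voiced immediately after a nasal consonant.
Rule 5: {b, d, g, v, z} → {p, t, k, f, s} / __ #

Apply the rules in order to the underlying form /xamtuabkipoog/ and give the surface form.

Rule 1 (intervocalic spirantization): /p/ is a stop between vowels /i/ and /o/, so it spirantizes to the fricative [f]. /xamtuabkipoog/ → xamtuabkifoog.
Rule 2 (stop-cluster a-epenthesis): /b/ and /k/ form a stop–stop cluster, so [a] is inserted between them. /xamtuabkifoog/ → xamtuabakifoog.
Rule 3 (intervocalic voicing): /k/ is a voiceless obstruent between vowels /a/ and /i/, so it voices to [g]. /f/ is a voiceless obstruent between vowels /i/ and /o/, so it voices to [v]. /xamtuabakifoog/ → xamtuabagivoog.
Rule 4 (post-nasal voicing): /t/ is a voiceless stop immediately after the nasal /m/, so it voices to [d]. /xamtuabagivoog/ → xamduabagivoog.
Rule 5 (final devoicing): /g/ is a voiced obstruent in word-final position, so it devoices to [k]. /xamduabagivoog/ → xamduabagivook.

xamduabagivook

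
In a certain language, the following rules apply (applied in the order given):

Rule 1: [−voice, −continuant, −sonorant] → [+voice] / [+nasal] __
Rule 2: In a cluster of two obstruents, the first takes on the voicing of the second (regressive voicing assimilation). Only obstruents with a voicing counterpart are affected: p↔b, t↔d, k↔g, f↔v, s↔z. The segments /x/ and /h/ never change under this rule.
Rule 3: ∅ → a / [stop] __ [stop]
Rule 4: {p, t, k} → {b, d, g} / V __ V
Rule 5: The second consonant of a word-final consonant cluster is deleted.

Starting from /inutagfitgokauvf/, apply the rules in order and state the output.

Rule 1 (post-nasal voicing): no segment meets the environment; /inutagfitgokauvf/ is unchanged.
Rule 2 (regressive voicing assimilation): /g/ precedes the voiceless obstruent /f/, so it devoices to [k] by assimilation. /t/ precedes the voiced obstruent /g/, so it voices to [d] by assimilation. /v/ precedes the voiceless obstruent /f/, so it devoices to [f] by assimilation. /inutagfitgokauvf/ → inutakfidgokauff.
Rule 3 (stop-cluster a-epenthesis): /d/ and /g/ form a stop–stop cluster, so [a] is inserted between them. /inutakfidgokauff/ → inutakfidagokauff.
Rule 4 (intervocalic voicing): /t/ is a voiceless stop between vowels /u/ and /a/, so it voices to [d]. /k/ is a voiceless stop between vowels /o/ and /a/, so it voices to [g]. /inutakfidagokauff/ → inudakfidagogauff.
Rule 5 (final cluster simplification): /f/ is the second consonant of a word-final cluster /ff/, so it deletes. /inudakfidagogauff/ → inudakfidagogauf.

inudakfidagogauf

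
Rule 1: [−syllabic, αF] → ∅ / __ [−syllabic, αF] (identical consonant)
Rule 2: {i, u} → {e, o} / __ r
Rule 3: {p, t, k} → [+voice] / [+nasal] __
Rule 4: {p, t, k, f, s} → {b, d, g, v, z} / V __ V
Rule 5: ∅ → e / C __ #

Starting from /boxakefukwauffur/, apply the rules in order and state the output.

boxagevukwauvore

Rule 1 (degemination): /ff/ is a geminate; the first /f/ deletes. /boxakefukwauffur/ → boxakefukwaufur.
Rule 2 (pre-rhotic lowering): /u/ is a high vowel immediately before /r/, so it lowers to [o]. /boxakefukwaufur/ → boxakefukwaufor.
Rule 3 (post-nasal voicing): no segment meets the environment; /boxakefukwaufor/ is unchanged.
Rule 4 (intervocalic voicing): /k/ is a voiceless obstruent between vowels /a/ and /e/, so it voices to [g]. /f/ is a voiceless obstruent between vowels /e/ and /u/, so it voices to [v]. /f/ is a voiceless obstruent between vowels /u/ and /o/, so it voices to [v]. /boxakefukwaufor/ → boxagevukwauvor.
Rule 5 (final e-epenthesis): the form ends in the consonant /r/, so [e] is inserted word-finally. /boxagevukwauvor/ → boxagevukwauvore.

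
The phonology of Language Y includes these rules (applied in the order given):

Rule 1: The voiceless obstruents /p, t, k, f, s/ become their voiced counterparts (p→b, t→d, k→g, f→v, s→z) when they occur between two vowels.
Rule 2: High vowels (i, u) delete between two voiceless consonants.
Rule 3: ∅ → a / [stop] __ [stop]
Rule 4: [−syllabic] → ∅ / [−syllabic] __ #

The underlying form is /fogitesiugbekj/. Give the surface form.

Rule 1 (intervocalic voicing): /t/ is a voiceless obstruent between vowels /i/ and /e/, so it voices to [d]. /s/ is a voiceless obstruent between vowels /e/ and /i/, so it voices to [z]. /fogitesiugbekj/ → fogideziugbekj.
Rule 2 (high vowel syncope): no segment meets the environment; /fogideziugbekj/ is unchanged.
Rule 3 (stop-cluster a-epenthesis): /g/ and /b/ form a stop–stop cluster, so [a] is inserted between them. /fogideziugbekj/ → fogideziugabekj.
Rule 4 (final cluster simplification): /j/ is the second consonant of a word-final cluster /kj/, so it deletes. /fogideziugabekj/ → fogideziugabek.

fogideziugabek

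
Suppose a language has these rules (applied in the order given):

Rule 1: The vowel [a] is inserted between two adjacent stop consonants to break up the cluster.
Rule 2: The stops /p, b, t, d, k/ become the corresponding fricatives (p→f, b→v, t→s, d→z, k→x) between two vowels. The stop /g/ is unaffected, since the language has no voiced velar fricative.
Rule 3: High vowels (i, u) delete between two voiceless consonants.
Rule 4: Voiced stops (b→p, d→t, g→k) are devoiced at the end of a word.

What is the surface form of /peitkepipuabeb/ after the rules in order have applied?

peisaxeffuavep

Rule 1 (stop-cluster a-epenthesis): /t/ and /k/ form a stop–stop cluster, so [a] is inserted between them. /peitkepipuabeb/ → peitakepipuabeb.
Rule 2 (intervocalic spirantization): /t/ is a stop between vowels /i/ and /a/, so it spirantizes to the fricative [s]. /k/ is a stop between vowels /a/ and /e/, so it spirantizes to the fricative [x]. /p/ is a stop between vowels /e/ and /i/, so it spirantizes to the fricative [f]. /p/ is a stop between vowels /i/ and /u/, so it spirantizes to the fricative [f]. /b/ is a stop between vowels /a/ and /e/, so it spirantizes to the fricative [v]. /peitakepipuabeb/ → peisaxefifuaveb.
Rule 3 (high vowel syncope): /i/ is a high vowel flanked by voiceless consonants /f/ and /f/, so it deletes. /peisaxefifuaveb/ → peisaxeffuaveb.
Rule 4 (final devoicing): /b/ is a voiced stop in word-final position, so it devoices to [p]. /peisaxeffuaveb/ → peisaxeffuavep.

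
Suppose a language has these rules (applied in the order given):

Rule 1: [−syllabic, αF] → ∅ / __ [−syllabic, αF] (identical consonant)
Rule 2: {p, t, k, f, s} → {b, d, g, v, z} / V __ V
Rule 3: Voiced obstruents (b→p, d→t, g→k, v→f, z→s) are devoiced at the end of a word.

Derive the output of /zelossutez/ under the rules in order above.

Rule 1 (degemination): /ss/ is a geminate; the first /s/ deletes. /zelossutez/ → zelosutez.
Rule 2 (intervocalic voicing): /s/ is a voiceless obstruent between vowels /o/ and /u/, so it voices to [z]. /t/ is a voiceless obstruent between vowels /u/ and /e/, so it voices to [d]. /zelosutez/ → zelozudez.
Rule 3 (final devoicing): /z/ is a voiced obstruent in word-final position, so it devoices to [s]. /zelozudez/ → zelozudes.

zelozudes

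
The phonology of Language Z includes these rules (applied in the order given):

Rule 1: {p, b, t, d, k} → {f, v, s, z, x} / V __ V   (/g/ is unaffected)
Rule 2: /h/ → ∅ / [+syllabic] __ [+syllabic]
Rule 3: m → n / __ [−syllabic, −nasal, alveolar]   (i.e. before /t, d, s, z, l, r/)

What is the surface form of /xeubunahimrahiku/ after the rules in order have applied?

xeuvunainraixu

Rule 1 (intervocalic spirantization): /b/ is a stop between vowels /u/ and /u/, so it spirantizes to the fricative [v]. /k/ is a stop between vowels /i/ and /u/, so it spirantizes to the fricative [x]. /xeubunahimrahiku/ → xeuvunahimrahixu.
Rule 2 (intervocalic h-deletion): /h/ occurs between vowels /a/ and /i/, so it deletes. /h/ occurs between vowels /a/ and /i/, so it deletes. /xeuvunahimrahixu/ → xeuvunaimraixu.
Rule 3 (nasal place assimilation): /m/ precedes the alveolar consonant /r/, so it assimilates in place to [n]. /xeuvunaimraixu/ → xeuvunainraixu.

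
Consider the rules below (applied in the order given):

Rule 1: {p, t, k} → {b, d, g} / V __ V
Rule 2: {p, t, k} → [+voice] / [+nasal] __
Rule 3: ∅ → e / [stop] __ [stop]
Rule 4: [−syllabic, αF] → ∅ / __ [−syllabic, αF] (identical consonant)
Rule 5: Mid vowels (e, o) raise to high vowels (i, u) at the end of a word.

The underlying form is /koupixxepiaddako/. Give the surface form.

Rule 1 (intervocalic voicing): /p/ is a voiceless stop between vowels /u/ and /i/, so it voices to [b]. /p/ is a voiceless stop between vowels /e/ and /i/, so it voices to [b]. /k/ is a voiceless stop between vowels /a/ and /o/, so it voices to [g]. /koupixxepiaddako/ → koubixxebiaddago.
Rule 2 (post-nasal voicing): no segment meets the environment; /koubixxebiaddago/ is unchanged.
Rule 3 (stop-cluster e-epenthesis): /d/ and /d/ form a stop–stop cluster, so [e] is inserted between them. /koubixxebiaddago/ → koubixxebiadedago.
Rule 4 (degemination): /xx/ is a geminate; the first /x/ deletes. /koubixxebiadedago/ → koubixebiadedago.
Rule 5 (final vowel raising): /o/ is a mid vowel in word-final position, so it raises to [u]. /koubixebiadedago/ → koubixebiadedagu.

koubixebiadedagu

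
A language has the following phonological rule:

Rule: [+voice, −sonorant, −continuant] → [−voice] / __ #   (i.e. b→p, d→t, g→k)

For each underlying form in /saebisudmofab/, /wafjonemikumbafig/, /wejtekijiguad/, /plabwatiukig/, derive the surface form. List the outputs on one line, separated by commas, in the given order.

saebisudmofap, wafjonemikumbafik, wejtekijiguat, plabwatiukik

/saebisudmofab/: /b/ is a voiced stop in word-final position, so it devoices to [p]. → [saebisudmofap].
/wafjonemikumbafig/: /g/ is a voiced stop in word-final position, so it devoices to [k]. → [wafjonemikumbafik].
/wejtekijiguad/: /d/ is a voiced stop in word-final position, so it devoices to [t]. → [wejtekijiguat].
/plabwatiukig/: /g/ is a voiced stop in word-final position, so it devoices to [k]. → [plabwatiukik].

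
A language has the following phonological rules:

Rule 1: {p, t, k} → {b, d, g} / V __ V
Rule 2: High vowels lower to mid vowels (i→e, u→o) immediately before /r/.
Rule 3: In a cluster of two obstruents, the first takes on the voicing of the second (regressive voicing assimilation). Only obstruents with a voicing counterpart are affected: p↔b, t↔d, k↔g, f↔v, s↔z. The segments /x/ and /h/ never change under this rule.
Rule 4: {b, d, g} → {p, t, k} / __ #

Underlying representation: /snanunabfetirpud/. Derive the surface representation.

snanunapfederput

Rule 1 (intervocalic voicing): /t/ is a voiceless stop between vowels /e/ and /i/, so it voices to [d]. /snanunabfetirpud/ → snanunabfedirpud.
Rule 2 (pre-rhotic lowering): /i/ is a high vowel immediately before /r/, so it lowers to [e]. /snanunabfedirpud/ → snanunabfederpud.
Rule 3 (regressive voicing assimilation): /b/ precedes the voiceless obstruent /f/, so it devoices to [p] by assimilation. /snanunabfederpud/ → snanunapfederpud.
Rule 4 (final devoicing): /d/ is a voiced stop in word-final position, so it devoices to [t]. /snanunapfederpud/ → snanunapfederput.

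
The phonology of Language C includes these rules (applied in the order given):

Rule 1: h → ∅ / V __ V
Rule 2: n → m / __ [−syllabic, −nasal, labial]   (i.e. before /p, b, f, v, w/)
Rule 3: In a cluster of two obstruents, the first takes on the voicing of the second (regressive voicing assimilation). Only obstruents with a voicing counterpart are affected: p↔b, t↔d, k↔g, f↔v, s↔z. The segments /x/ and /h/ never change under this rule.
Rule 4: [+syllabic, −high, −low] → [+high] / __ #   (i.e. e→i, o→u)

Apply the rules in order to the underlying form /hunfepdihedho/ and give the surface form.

humfebdiethu

Rule 1 (intervocalic h-deletion): /h/ occurs between vowels /i/ and /e/, so it deletes. /hunfepdihedho/ → hunfepdiedho.
Rule 2 (nasal place assimilation): /n/ precedes the labial consonant /f/, so it assimilates in place to [m]. /hunfepdiedho/ → humfepdiedho.
Rule 3 (regressive voicing assimilation): /p/ precedes the voiced obstruent /d/, so it voices to [b] by assimilation. /d/ precedes the voiceless obstruent /h/, so it devoices to [t] by assimilation. /humfepdiedho/ → humfebdietho.
Rule 4 (final vowel raising): /o/ is a mid vowel in word-final position, so it raises to [u]. /humfebdietho/ → humfebdiethu.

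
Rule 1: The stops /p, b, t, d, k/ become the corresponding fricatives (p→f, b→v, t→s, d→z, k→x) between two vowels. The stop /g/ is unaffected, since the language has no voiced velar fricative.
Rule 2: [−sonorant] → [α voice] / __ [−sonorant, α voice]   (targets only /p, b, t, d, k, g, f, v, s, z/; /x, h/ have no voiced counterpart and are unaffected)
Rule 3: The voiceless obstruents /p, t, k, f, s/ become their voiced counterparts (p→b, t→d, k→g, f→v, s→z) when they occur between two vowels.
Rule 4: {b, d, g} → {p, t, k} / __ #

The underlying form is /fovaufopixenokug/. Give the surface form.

Rule 1 (intervocalic spirantization): /p/ is a stop between vowels /o/ and /i/, so it spirantizes to the fricative [f]. /k/ is a stop between vowels /o/ and /u/, so it spirantizes to the fricative [x]. /fovaufopixenokug/ → fovaufofixenoxug.
Rule 2 (regressive voicing assimilation): no segment meets the environment; /fovaufofixenoxug/ is unchanged.
Rule 3 (intervocalic voicing): /f/ is a voiceless obstruent between vowels /u/ and /o/, so it voices to [v]. /f/ is a voiceless obstruent between vowels /o/ and /i/, so it voices to [v]. /fovaufofixenoxug/ → fovauvovixenoxug.
Rule 4 (final devoicing): /g/ is a voiced stop in word-final position, so it devoices to [k]. /fovauvovixenoxug/ → fovauvovixenoxuk.

fovauvovixenoxuk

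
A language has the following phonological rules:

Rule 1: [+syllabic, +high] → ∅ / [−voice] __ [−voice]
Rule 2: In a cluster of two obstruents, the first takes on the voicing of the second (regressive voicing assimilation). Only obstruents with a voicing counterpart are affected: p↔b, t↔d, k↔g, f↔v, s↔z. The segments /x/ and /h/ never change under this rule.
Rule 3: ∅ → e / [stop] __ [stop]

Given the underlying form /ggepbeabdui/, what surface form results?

gegebebeabedui

Rule 1 (high vowel syncope): no segment meets the environment; /ggepbeabdui/ is unchanged.
Rule 2 (regressive voicing assimilation): /p/ precedes the voiced obstruent /b/, so it voices to [b] by assimilation. /ggepbeabdui/ → ggebbeabdui.
Rule 3 (stop-cluster e-epenthesis): /g/ and /g/ form a stop–stop cluster, so [e] is inserted between them. /b/ and /b/ form a stop–stop cluster, so [e] is inserted between them. /b/ and /d/ form a stop–stop cluster, so [e] is inserted between them. /ggebbeabdui/ → gegebebeabedui.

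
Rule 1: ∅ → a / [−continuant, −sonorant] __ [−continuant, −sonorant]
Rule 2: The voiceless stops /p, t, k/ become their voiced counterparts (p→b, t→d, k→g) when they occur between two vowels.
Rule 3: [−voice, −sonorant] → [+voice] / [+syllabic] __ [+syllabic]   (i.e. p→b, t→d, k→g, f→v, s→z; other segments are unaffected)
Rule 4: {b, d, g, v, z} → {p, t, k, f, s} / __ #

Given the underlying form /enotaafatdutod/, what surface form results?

Rule 1 (stop-cluster a-epenthesis): /t/ and /d/ form a stop–stop cluster, so [a] is inserted between them. /enotaafatdutod/ → enotaafatadutod.
Rule 2 (intervocalic voicing): /t/ is a voiceless stop between vowels /o/ and /a/, so it voices to [d]. /t/ is a voiceless stop between vowels /a/ and /a/, so it voices to [d]. /t/ is a voiceless stop between vowels /u/ and /o/, so it voices to [d]. /enotaafatadutod/ → enodaafadadudod.
Rule 3 (intervocalic voicing): /f/ is a voiceless obstruent between vowels /a/ and /a/, so it voices to [v]. /enodaafadadudod/ → enodaavadadudod.
Rule 4 (final devoicing): /d/ is a voiced obstruent in word-final position, so it devoices to [t]. /enodaavadadudod/ → enodaavadadudot.

enodaavadadudot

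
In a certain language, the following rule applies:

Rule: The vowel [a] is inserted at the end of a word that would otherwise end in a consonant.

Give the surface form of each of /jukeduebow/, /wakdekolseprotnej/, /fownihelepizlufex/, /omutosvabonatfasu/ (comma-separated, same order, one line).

jukeduebowa, wakdekolseprotneja, fownihelepizlufexa, omutosvabonatfasu

/jukeduebow/: the form ends in the consonant /w/, so [a] is inserted word-finally. → [jukeduebowa].
/wakdekolseprotnej/: the form ends in the consonant /j/, so [a] is inserted word-finally. → [wakdekolseprotneja].
/fownihelepizlufex/: the form ends in the consonant /x/, so [a] is inserted word-finally. → [fownihelepizlufexa].
/omutosvabonatfasu/: the rule's environment is not met; surfaces unchanged as [omutosvabonatfasu].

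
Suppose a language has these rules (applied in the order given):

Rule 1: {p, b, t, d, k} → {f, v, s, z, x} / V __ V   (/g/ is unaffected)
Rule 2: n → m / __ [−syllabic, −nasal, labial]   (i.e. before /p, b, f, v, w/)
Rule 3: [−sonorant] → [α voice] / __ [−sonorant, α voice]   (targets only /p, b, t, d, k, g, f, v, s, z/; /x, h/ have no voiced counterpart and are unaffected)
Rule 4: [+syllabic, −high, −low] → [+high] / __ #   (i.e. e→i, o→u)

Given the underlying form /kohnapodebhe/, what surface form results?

kohnafozephi

Rule 1 (intervocalic spirantization): /p/ is a stop between vowels /a/ and /o/, so it spirantizes to the fricative [f]. /d/ is a stop between vowels /o/ and /e/, so it spirantizes to the fricative [z]. /kohnapodebhe/ → kohnafozebhe.
Rule 2 (nasal place assimilation): no segment meets the environment; /kohnafozebhe/ is unchanged.
Rule 3 (regressive voicing assimilation): /b/ precedes the voiceless obstruent /h/, so it devoices to [p] by assimilation. /kohnafozebhe/ → kohnafozephe.
Rule 4 (final vowel raising): /e/ is a mid vowel in word-final position, so it raises to [i]. /kohnafozephe/ → kohnafozephi.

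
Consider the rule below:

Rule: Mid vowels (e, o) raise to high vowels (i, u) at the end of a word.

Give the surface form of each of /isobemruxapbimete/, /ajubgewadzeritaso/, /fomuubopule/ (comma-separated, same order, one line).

/isobemruxapbimete/: /e/ is a mid vowel in word-final position, so it raises to [i]. → [isobemruxapbimeti].
/ajubgewadzeritaso/: /o/ is a mid vowel in word-final position, so it raises to [u]. → [ajubgewadzeritasu].
/fomuubopule/: /e/ is a mid vowel in word-final position, so it raises to [i]. → [fomuubopuli].

isobemruxapbimeti, ajubgewadzeritasu, fomuubopuli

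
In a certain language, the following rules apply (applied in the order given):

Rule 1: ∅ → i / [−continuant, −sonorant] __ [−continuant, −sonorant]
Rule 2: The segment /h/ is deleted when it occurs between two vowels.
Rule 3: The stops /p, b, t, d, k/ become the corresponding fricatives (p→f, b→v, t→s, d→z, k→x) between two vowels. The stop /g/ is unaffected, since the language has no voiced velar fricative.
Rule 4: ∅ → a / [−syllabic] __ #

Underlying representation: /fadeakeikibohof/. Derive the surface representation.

fazeaxeixivoofa

Rule 1 (stop-cluster i-epenthesis): no segment meets the environment; /fadeakeikibohof/ is unchanged.
Rule 2 (intervocalic h-deletion): /h/ occurs between vowels /o/ and /o/, so it deletes. /fadeakeikibohof/ → fadeakeikiboof.
Rule 3 (intervocalic spirantization): /d/ is a stop between vowels /a/ and /e/, so it spirantizes to the fricative [z]. /k/ is a stop between vowels /a/ and /e/, so it spirantizes to the fricative [x]. /k/ is a stop between vowels /i/ and /i/, so it spirantizes to the fricative [x]. /b/ is a stop between vowels /i/ and /o/, so it spirantizes to the fricative [v]. /fadeakeikiboof/ → fazeaxeixivoof.
Rule 4 (final a-epenthesis): the form ends in the consonant /f/, so [a] is inserted word-finally. /fazeaxeixivoof/ → fazeaxeixivoofa.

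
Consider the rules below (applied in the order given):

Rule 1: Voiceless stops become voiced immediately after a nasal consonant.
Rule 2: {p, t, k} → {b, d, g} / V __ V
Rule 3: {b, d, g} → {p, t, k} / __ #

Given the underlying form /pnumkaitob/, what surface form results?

Rule 1 (post-nasal voicing): /k/ is a voiceless stop immediately after the nasal /m/, so it voices to [g]. /pnumkaitob/ → pnumgaitob.
Rule 2 (intervocalic voicing): /t/ is a voiceless stop between vowels /i/ and /o/, so it voices to [d]. /pnumgaitob/ → pnumgaidob.
Rule 3 (final devoicing): /b/ is a voiced stop in word-final position, so it devoices to [p]. /pnumgaidob/ → pnumgaidop.

pnumgaidop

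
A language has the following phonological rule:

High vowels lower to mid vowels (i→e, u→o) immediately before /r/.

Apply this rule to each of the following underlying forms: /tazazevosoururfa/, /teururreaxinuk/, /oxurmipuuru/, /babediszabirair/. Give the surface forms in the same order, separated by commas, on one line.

tazazevosoororfa, teororreaxinuk, oxormipuoru, babediszaberaer

/tazazevosoururfa/: /u/ is a high vowel immediately before /r/, so it lowers to [o]. /u/ is a high vowel immediately before /r/, so it lowers to [o]. → [tazazevosoororfa].
/teururreaxinuk/: /u/ is a high vowel immediately before /r/, so it lowers to [o]. /u/ is a high vowel immediately before /r/, so it lowers to [o]. → [teororreaxinuk].
/oxurmipuuru/: /u/ is a high vowel immediately before /r/, so it lowers to [o]. /u/ is a high vowel immediately before /r/, so it lowers to [o]. → [oxormipuoru].
/babediszabirair/: /i/ is a high vowel immediately before /r/, so it lowers to [e]. /i/ is a high vowel immediately before /r/, so it lowers to [e]. → [babediszaberaer].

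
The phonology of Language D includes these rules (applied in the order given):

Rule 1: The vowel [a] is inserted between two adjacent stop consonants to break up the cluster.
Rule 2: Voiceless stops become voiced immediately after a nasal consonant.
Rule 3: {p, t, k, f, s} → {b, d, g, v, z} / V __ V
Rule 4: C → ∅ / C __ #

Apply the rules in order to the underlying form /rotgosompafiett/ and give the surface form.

rodagozombaviedat

Rule 1 (stop-cluster a-epenthesis): /t/ and /g/ form a stop–stop cluster, so [a] is inserted between them. /t/ and /t/ form a stop–stop cluster, so [a] is inserted between them. /rotgosompafiett/ → rotagosompafietat.
Rule 2 (post-nasal voicing): /p/ is a voiceless stop immediately after the nasal /m/, so it voices to [b]. /rotagosompafietat/ → rotagosombafietat.
Rule 3 (intervocalic voicing): /t/ is a voiceless obstruent between vowels /o/ and /a/, so it voices to [d]. /s/ is a voiceless obstruent between vowels /o/ and /o/, so it voices to [z]. /f/ is a voiceless obstruent between vowels /a/ and /i/, so it voices to [v]. /t/ is a voiceless obstruent between vowels /e/ and /a/, so it voices to [d]. /rotagosombafietat/ → rodagozombaviedat.
Rule 4 (final cluster simplification): no segment meets the environment; /rodagozombaviedat/ is unchanged.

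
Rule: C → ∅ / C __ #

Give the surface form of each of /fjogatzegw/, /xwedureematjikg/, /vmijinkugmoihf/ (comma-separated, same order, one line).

fjogatzeg, xwedureematjik, vmijinkugmoih

/fjogatzegw/: /w/ is the second consonant of a word-final cluster /gw/, so it deletes. → [fjogatzeg].
/xwedureematjikg/: /g/ is the second consonant of a word-final cluster /kg/, so it deletes. → [xwedureematjik].
/vmijinkugmoihf/: /f/ is the second consonant of a word-final cluster /hf/, so it deletes. → [vmijinkugmoih].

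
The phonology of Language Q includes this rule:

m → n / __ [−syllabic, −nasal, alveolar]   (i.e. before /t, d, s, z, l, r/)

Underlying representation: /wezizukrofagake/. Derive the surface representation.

No segment of /wezizukrofagake/ meets the structural description of the rule, so the form surfaces unchanged.

wezizukrofagake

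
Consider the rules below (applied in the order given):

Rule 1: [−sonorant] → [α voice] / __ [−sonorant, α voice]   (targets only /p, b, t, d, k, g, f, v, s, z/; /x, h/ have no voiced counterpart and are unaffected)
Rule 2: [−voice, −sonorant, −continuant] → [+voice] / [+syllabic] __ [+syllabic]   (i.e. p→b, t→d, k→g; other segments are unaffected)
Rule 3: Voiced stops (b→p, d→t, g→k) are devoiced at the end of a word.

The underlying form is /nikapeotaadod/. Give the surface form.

Rule 1 (regressive voicing assimilation): no segment meets the environment; /nikapeotaadod/ is unchanged.
Rule 2 (intervocalic voicing): /k/ is a voiceless stop between vowels /i/ and /a/, so it voices to [g]. /p/ is a voiceless stop between vowels /a/ and /e/, so it voices to [b]. /t/ is a voiceless stop between vowels /o/ and /a/, so it voices to [d]. /nikapeotaadod/ → nigabeodaadod.
Rule 3 (final devoicing): /d/ is a voiced stop in word-final position, so it devoices to [t]. /nigabeodaadod/ → nigabeodaadot.

nigabeodaadot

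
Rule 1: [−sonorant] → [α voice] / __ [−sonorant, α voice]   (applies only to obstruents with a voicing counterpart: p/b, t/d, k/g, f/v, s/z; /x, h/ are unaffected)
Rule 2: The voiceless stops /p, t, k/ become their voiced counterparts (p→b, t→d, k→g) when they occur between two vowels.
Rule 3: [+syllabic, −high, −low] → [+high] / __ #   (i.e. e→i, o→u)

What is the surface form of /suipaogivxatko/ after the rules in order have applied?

suibaogifxatku

Rule 1 (regressive voicing assimilation): /v/ precedes the voiceless obstruent /x/, so it devoices to [f] by assimilation. /suipaogivxatko/ → suipaogifxatko.
Rule 2 (intervocalic voicing): /p/ is a voiceless stop between vowels /i/ and /a/, so it voices to [b]. /suipaogifxatko/ → suibaogifxatko.
Rule 3 (final vowel raising): /o/ is a mid vowel in word-final position, so it raises to [u]. /suibaogifxatko/ → suibaogifxatku.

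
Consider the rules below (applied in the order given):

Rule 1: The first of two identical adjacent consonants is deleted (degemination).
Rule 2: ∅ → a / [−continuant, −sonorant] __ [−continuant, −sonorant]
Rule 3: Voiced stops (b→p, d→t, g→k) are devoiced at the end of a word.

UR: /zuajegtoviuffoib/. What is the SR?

Rule 1 (degemination): /ff/ is a geminate; the first /f/ deletes. /zuajegtoviuffoib/ → zuajegtoviufoib.
Rule 2 (stop-cluster a-epenthesis): /g/ and /t/ form a stop–stop cluster, so [a] is inserted between them. /zuajegtoviufoib/ → zuajegatoviufoib.
Rule 3 (final devoicing): /b/ is a voiced stop in word-final position, so it devoices to [p]. /zuajegatoviufoib/ → zuajegatoviufoip.

zuajegatoviufoip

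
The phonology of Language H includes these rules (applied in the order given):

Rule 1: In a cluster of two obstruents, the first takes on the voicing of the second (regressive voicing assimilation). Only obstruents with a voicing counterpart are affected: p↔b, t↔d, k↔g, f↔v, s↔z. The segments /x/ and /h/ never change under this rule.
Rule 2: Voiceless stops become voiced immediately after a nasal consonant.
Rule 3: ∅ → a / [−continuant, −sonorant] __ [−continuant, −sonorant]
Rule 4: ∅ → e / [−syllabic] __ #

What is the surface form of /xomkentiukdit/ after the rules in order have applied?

xomgendiugadite

Rule 1 (regressive voicing assimilation): /k/ precedes the voiced obstruent /d/, so it voices to [g] by assimilation. /xomkentiukdit/ → xomkentiugdit.
Rule 2 (post-nasal voicing): /k/ is a voiceless stop immediately after the nasal /m/, so it voices to [g]. /t/ is a voiceless stop immediately after the nasal /n/, so it voices to [d]. /xomkentiugdit/ → xomgendiugdit.
Rule 3 (stop-cluster a-epenthesis): /g/ and /d/ form a stop–stop cluster, so [a] is inserted between them. /xomgendiugdit/ → xomgendiugadit.
Rule 4 (final e-epenthesis): the form ends in the consonant /t/, so [e] is inserted word-finally. /xomgendiugadit/ → xomgendiugadite.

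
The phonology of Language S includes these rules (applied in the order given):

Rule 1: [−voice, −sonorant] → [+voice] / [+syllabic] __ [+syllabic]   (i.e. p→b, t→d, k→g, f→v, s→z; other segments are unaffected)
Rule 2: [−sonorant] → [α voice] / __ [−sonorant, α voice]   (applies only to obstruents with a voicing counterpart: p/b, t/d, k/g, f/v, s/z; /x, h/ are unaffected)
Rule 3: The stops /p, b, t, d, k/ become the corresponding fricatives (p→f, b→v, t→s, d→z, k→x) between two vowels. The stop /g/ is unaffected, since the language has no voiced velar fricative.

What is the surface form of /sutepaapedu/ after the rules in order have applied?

suzevaavezu

Rule 1 (intervocalic voicing): /t/ is a voiceless obstruent between vowels /u/ and /e/, so it voices to [d]. /p/ is a voiceless obstruent between vowels /e/ and /a/, so it voices to [b]. /p/ is a voiceless obstruent between vowels /a/ and /e/, so it voices to [b]. /sutepaapedu/ → sudebaabedu.
Rule 2 (regressive voicing assimilation): no segment meets the environment; /sudebaabedu/ is unchanged.
Rule 3 (intervocalic spirantization): /d/ is a stop between vowels /u/ and /e/, so it spirantizes to the fricative [z]. /b/ is a stop between vowels /e/ and /a/, so it spirantizes to the fricative [v]. /b/ is a stop between vowels /a/ and /e/, so it spirantizes to the fricative [v]. /d/ is a stop between vowels /e/ and /u/, so it spirantizes to the fricative [z]. /sudebaabedu/ → suzevaavezu.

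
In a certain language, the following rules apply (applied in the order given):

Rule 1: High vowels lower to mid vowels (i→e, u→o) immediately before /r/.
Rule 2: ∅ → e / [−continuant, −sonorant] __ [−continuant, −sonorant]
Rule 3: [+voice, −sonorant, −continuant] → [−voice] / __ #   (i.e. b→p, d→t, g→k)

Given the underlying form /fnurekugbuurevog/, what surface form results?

Rule 1 (pre-rhotic lowering): /u/ is a high vowel immediately before /r/, so it lowers to [o]. /u/ is a high vowel immediately before /r/, so it lowers to [o]. /fnurekugbuurevog/ → fnorekugbuorevog.
Rule 2 (stop-cluster e-epenthesis): /g/ and /b/ form a stop–stop cluster, so [e] is inserted between them. /fnorekugbuorevog/ → fnorekugebuorevog.
Rule 3 (final devoicing): /g/ is a voiced stop in word-final position, so it devoices to [k]. /fnorekugebuorevog/ → fnorekugebuorevok.

fnorekugebuorevok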